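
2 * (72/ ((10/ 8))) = 576/ 5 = 115.20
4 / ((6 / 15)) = 10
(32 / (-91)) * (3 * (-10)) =10.55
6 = 6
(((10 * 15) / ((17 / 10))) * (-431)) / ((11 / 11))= -646500 / 17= -38029.41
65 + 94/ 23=1589/ 23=69.09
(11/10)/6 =11/60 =0.18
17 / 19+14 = 283 / 19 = 14.89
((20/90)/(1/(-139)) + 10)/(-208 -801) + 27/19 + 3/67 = 17184470/11560113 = 1.49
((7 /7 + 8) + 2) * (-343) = -3773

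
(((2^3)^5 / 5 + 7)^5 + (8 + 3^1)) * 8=303848996763473360948944 / 3125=97231678964311475503.66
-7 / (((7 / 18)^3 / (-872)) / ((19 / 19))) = 5085504 / 49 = 103785.80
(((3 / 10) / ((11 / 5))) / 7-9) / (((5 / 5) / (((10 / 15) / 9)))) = -461 / 693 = -0.67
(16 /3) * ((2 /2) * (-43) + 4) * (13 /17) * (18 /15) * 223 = -42564.14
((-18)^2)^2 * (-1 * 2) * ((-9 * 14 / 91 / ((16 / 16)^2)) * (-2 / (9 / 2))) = -1679616 / 13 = -129201.23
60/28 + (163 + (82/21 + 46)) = 4516/21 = 215.05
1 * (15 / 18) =5 / 6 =0.83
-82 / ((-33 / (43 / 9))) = 3526 / 297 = 11.87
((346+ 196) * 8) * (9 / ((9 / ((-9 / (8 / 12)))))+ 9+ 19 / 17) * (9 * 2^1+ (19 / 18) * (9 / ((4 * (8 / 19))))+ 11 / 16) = -48523905 / 136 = -356793.42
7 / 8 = 0.88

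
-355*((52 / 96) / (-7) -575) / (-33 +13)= -6859523 / 672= -10207.62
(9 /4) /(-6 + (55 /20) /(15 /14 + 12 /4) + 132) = 513 /28882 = 0.02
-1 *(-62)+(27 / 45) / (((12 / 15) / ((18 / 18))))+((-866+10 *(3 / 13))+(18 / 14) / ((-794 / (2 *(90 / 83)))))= -9606675513 / 11994164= -800.95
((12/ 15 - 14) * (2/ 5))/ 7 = -0.75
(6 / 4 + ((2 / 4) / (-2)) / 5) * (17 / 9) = 493 / 180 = 2.74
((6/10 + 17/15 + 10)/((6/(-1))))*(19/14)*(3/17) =-836/1785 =-0.47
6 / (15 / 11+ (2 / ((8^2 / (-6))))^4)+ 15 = 6361447 / 327977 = 19.40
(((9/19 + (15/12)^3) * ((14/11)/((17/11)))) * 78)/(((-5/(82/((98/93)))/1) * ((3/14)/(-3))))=33965.51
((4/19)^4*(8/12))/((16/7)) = 224/390963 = 0.00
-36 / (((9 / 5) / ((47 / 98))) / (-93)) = 43710 / 49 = 892.04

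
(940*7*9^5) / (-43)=-388542420 / 43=-9035870.23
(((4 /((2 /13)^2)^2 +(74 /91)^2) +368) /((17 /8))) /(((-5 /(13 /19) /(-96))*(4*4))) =2984702124 /1028755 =2901.28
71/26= 2.73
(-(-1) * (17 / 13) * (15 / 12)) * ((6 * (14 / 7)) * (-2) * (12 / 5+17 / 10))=-2091 / 13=-160.85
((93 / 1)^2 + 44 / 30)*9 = 77854.20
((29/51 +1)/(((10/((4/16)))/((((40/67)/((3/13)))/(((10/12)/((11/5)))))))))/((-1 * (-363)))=416/563805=0.00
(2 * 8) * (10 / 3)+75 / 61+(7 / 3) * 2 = 3613 / 61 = 59.23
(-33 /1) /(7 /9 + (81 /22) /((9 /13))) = -6534 /1207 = -5.41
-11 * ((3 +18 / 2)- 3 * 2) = -66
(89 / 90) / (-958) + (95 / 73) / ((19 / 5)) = 2149003 / 6294060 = 0.34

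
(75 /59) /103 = 75 /6077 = 0.01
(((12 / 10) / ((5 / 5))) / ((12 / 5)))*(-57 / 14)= -57 / 28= -2.04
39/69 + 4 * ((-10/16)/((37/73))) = -7433/1702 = -4.37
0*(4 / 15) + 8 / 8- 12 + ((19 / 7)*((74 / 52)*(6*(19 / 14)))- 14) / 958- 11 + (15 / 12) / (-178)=-4777014457 / 217247576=-21.99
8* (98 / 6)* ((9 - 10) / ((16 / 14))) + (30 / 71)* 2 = -24173 / 213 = -113.49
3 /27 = 0.11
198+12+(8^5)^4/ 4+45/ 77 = 22193738963681820503/ 77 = 288230376151711954.58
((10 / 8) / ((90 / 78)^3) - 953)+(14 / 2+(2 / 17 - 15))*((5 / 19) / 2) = -831306169 / 872100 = -953.22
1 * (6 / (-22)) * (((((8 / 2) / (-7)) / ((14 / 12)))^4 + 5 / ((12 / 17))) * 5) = -224540635 / 23059204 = -9.74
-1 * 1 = -1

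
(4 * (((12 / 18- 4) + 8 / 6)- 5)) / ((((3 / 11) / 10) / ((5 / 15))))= -3080 / 9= -342.22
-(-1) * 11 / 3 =11 / 3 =3.67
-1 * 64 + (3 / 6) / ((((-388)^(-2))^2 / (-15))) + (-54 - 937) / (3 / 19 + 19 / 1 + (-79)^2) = -20217481485998541 / 118943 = -169976219584.16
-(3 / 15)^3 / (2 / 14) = -7 / 125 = -0.06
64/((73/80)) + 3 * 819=184481/73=2527.14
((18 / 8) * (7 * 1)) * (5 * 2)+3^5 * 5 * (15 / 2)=9270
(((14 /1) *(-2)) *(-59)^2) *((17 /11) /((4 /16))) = -6627824 /11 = -602529.45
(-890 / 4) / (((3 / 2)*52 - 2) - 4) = -445 / 144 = -3.09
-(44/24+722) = -723.83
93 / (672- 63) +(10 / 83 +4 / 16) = 35261 / 67396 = 0.52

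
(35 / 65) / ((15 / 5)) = 7 / 39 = 0.18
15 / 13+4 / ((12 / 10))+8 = 487 / 39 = 12.49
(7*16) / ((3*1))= 112 / 3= 37.33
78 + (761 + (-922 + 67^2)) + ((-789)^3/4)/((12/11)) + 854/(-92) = -41420306827/368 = -112555181.60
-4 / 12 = -1 / 3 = -0.33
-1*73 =-73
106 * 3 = 318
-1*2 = -2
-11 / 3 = -3.67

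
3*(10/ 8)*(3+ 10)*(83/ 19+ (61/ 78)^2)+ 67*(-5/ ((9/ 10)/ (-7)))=101309465/ 35568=2848.33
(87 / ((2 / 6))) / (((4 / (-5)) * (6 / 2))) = -435 / 4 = -108.75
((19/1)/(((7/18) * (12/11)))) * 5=3135/14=223.93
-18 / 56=-9 / 28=-0.32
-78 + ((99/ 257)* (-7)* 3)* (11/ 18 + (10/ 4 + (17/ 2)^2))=-706887/ 1028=-687.63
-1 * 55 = -55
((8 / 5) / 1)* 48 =76.80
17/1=17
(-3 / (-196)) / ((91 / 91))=3 / 196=0.02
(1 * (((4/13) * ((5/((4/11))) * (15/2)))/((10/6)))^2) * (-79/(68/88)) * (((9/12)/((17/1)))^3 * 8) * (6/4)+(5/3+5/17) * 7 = -33142541375/1355044704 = -24.46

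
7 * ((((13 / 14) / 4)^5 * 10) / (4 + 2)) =1856465 / 236027904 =0.01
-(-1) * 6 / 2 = 3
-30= -30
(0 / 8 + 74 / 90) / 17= 37 / 765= 0.05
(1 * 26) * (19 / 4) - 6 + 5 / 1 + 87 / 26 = 1636 / 13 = 125.85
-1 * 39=-39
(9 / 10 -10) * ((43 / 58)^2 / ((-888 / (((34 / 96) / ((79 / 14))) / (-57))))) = -20022821 / 3228361367040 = -0.00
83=83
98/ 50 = 49/ 25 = 1.96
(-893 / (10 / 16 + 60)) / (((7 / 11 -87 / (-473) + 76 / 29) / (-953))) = 11673564793 / 2861500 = 4079.53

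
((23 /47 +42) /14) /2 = 1997 /1316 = 1.52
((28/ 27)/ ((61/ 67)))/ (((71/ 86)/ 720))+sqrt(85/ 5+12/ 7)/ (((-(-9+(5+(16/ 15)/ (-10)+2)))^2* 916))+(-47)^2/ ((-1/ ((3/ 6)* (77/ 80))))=-144917549/ 2078880+5625* sqrt(917)/ 160069168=-69.71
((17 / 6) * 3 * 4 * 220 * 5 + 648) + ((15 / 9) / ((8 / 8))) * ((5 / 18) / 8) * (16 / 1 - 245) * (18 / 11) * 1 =10038947 / 264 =38026.31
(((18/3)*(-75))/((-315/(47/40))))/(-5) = -47/140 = -0.34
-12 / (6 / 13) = -26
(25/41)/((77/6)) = 150/3157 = 0.05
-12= -12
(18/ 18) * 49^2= 2401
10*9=90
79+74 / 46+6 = 1992 / 23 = 86.61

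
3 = 3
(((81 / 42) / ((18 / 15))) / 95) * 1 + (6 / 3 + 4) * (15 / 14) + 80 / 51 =217439 / 27132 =8.01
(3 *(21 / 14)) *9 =81 / 2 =40.50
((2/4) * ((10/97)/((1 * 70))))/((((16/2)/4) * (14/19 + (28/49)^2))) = 133/384120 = 0.00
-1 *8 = -8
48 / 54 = 0.89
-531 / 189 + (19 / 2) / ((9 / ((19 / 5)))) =757 / 630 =1.20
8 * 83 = 664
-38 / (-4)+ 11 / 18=91 / 9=10.11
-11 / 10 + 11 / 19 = -99 / 190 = -0.52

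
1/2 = 0.50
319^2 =101761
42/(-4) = -21/2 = -10.50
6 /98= 3 /49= 0.06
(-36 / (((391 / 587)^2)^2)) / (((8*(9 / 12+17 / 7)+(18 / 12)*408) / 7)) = -104717915861202 / 52144270959191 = -2.01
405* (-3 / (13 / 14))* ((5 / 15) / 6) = -945 / 13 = -72.69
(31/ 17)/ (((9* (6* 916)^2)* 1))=31/ 4621520448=0.00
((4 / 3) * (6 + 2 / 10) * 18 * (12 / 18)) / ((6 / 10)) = 496 / 3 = 165.33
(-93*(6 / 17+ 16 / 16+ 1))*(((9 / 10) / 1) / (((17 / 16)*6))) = -8928 / 289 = -30.89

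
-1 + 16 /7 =9 /7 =1.29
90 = 90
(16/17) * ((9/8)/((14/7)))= 9/17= 0.53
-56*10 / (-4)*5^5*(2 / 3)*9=2625000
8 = 8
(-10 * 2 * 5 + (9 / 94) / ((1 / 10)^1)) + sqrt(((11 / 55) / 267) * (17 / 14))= -4655 / 47 + sqrt(317730) / 18690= -99.01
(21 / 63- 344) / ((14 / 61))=-62891 / 42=-1497.40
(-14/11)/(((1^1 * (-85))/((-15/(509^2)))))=-42/48448147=-0.00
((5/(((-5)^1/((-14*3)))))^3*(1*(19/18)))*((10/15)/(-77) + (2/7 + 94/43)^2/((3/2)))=6464813992/20339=317853.09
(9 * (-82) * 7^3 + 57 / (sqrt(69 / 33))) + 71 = -253063 + 57 * sqrt(253) / 23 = -253023.58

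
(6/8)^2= 0.56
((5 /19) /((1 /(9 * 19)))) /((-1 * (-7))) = 45 /7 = 6.43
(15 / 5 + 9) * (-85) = -1020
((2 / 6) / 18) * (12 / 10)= 1 / 45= 0.02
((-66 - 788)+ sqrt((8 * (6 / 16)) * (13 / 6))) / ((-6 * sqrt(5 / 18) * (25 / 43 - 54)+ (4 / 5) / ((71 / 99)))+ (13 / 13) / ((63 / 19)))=-42191515612609650 * sqrt(10) / 26389382733725849 - 1310596984305 * sqrt(26) / 52778765467451698+ 49404585026475 * sqrt(65) / 26389382733725849+ 1119249824596470 / 26389382733725849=-5.00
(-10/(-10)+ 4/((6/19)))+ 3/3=44/3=14.67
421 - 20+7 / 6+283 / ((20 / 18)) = 9853 / 15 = 656.87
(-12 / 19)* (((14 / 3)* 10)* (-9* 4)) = 20160 / 19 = 1061.05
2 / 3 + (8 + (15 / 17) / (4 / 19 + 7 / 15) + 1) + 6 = 167032 / 9843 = 16.97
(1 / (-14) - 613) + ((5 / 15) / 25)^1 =-643711 / 1050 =-613.06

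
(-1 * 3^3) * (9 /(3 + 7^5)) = -243 /16810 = -0.01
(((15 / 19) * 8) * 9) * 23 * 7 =173880 / 19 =9151.58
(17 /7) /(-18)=-17 /126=-0.13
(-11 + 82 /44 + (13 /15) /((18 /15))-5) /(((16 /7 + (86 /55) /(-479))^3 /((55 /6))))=-2602776191764450625 /251690180194779633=-10.34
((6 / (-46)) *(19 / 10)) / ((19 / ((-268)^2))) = -107736 / 115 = -936.83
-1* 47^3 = -103823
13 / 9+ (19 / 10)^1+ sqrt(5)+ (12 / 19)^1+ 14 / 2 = sqrt(5)+ 18769 / 1710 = 13.21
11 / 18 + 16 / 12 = 35 / 18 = 1.94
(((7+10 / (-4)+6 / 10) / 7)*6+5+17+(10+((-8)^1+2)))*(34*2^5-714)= 397562 / 35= 11358.91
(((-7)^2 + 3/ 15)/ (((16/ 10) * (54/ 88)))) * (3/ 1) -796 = -1937/ 3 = -645.67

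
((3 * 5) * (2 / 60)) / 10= 1 / 20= 0.05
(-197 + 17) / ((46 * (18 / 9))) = -45 / 23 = -1.96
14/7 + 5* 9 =47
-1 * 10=-10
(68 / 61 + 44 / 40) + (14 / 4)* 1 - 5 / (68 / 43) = 52949 / 20740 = 2.55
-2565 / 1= -2565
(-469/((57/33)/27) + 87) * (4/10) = -55056/19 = -2897.68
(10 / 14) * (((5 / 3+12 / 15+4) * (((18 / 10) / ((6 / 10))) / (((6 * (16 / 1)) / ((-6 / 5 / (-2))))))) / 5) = 97 / 5600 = 0.02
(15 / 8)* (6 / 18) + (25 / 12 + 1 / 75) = 1633 / 600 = 2.72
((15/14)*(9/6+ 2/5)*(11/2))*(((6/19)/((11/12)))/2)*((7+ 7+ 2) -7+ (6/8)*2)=20.25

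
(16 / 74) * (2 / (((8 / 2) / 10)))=40 / 37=1.08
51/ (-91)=-51/ 91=-0.56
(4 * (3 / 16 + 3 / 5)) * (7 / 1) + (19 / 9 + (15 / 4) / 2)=9373 / 360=26.04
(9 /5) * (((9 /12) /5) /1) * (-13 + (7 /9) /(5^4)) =-109677 /31250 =-3.51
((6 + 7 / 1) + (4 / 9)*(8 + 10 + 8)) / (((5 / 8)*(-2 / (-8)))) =7072 / 45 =157.16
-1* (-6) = 6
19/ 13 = 1.46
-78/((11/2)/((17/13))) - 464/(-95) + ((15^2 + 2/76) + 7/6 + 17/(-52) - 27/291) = 3354114833/15812940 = 212.11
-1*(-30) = 30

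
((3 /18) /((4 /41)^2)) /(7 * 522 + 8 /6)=1681 /350912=0.00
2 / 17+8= 8.12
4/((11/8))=32/11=2.91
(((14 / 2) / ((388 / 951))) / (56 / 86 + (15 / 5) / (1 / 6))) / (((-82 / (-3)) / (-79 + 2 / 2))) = -33491367 / 12758216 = -2.63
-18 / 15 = -6 / 5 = -1.20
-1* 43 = -43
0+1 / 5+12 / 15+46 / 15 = 61 / 15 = 4.07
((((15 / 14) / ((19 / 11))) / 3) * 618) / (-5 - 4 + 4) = -3399 / 133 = -25.56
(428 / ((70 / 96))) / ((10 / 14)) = 20544 / 25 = 821.76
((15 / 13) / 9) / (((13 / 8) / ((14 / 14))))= 40 / 507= 0.08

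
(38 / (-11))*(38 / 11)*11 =-1444 / 11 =-131.27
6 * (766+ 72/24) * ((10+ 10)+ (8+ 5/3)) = 136882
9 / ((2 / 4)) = 18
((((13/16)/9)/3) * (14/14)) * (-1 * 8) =-13/54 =-0.24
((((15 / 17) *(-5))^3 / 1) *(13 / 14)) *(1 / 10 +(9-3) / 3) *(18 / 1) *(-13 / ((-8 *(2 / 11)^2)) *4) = -46585378125 / 78608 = -592628.97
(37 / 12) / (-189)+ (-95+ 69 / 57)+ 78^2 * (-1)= -266214007 / 43092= -6177.81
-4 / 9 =-0.44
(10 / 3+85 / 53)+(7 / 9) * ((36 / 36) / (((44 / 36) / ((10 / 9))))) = 29615 / 5247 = 5.64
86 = 86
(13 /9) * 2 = 26 /9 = 2.89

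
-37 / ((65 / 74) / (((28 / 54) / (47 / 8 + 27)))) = -306656 / 461565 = -0.66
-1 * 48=-48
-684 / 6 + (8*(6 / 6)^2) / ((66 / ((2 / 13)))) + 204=38618 / 429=90.02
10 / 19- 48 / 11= -802 / 209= -3.84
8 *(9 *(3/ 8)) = 27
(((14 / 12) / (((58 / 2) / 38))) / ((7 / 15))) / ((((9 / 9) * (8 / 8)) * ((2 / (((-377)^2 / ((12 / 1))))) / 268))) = 31194865 / 6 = 5199144.17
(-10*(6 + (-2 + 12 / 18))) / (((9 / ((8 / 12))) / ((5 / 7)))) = -200 / 81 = -2.47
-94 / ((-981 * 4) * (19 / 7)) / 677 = 329 / 25237206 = 0.00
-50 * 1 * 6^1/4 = -75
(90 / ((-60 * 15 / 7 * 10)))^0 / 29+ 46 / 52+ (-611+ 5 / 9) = -4136239 / 6786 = -609.53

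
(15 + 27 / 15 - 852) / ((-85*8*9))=58 / 425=0.14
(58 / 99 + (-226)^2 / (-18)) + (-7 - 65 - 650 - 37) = -118667 / 33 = -3595.97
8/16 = 1/2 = 0.50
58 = 58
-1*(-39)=39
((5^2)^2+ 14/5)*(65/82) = 40807/82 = 497.65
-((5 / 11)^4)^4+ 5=229748496729970180 / 45949729863572161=5.00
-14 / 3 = -4.67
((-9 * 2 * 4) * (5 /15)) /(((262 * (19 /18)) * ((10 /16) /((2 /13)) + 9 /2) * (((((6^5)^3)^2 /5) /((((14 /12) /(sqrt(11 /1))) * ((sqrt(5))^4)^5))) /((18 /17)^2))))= -341796875 * sqrt(11) /1284121181103226396845539328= -0.00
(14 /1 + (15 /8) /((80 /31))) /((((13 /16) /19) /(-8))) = -2755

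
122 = 122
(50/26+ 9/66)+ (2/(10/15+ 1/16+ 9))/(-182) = 1924385/934934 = 2.06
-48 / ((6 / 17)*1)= -136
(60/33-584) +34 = -6030/11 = -548.18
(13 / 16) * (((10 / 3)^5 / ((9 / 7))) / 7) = 81250 / 2187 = 37.15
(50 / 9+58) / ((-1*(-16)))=143 / 36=3.97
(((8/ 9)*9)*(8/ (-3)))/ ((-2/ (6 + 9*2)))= 256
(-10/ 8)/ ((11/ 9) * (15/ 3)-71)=45/ 2336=0.02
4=4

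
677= 677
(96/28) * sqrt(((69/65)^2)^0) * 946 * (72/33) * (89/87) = 1469568/203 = 7239.25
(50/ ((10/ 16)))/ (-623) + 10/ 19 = 4710/ 11837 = 0.40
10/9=1.11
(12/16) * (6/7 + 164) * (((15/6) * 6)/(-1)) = -25965/14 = -1854.64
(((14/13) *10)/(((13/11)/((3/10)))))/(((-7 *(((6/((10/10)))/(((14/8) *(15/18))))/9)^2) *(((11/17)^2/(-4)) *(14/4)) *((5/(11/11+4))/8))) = 151725/3718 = 40.81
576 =576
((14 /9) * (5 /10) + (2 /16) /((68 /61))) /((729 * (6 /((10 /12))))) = 21785 /128490624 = 0.00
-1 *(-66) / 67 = 66 / 67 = 0.99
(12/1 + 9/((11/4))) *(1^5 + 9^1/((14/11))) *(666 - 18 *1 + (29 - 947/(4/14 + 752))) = 2412631134/28963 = 83300.46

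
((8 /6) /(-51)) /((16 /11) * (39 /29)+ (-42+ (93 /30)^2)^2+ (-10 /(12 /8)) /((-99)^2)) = -3789720000 /152359375606159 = -0.00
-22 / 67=-0.33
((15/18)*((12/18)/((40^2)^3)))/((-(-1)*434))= 1/3199795200000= 0.00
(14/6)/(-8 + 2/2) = -1/3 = -0.33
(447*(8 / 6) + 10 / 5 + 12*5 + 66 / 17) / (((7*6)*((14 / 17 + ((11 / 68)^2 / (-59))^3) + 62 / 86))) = 288954041515377270784 / 28318733496065107809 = 10.20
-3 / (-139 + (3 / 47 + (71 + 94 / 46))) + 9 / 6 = 55044 / 35615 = 1.55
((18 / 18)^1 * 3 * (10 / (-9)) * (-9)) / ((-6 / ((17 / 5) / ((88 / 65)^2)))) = -71825 / 7744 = -9.27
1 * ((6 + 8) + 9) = 23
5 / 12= 0.42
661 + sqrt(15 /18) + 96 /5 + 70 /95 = sqrt(30) /6 + 64689 /95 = 681.85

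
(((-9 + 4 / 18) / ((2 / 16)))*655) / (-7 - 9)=51745 / 18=2874.72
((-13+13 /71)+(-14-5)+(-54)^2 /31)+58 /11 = 1634735 /24211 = 67.52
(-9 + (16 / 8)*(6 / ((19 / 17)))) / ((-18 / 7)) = -77 / 114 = -0.68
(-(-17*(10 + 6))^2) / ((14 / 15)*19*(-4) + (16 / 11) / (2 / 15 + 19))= 437939040 / 419431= 1044.13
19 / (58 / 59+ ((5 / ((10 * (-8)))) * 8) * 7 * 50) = -1121 / 10267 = -0.11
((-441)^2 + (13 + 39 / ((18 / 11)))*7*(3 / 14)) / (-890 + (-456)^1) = -778145 / 5384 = -144.53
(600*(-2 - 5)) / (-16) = 525 / 2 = 262.50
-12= -12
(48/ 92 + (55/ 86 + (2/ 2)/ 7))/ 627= 6019/ 2893814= 0.00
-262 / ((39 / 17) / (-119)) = 530026 / 39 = 13590.41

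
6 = 6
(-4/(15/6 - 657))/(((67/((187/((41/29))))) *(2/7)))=116/2747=0.04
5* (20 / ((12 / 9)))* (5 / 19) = 375 / 19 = 19.74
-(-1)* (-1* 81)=-81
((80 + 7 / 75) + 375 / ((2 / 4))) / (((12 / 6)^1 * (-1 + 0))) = -62257 / 150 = -415.05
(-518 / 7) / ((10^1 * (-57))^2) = -37 / 162450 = -0.00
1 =1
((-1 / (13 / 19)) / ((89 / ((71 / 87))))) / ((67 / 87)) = -1349 / 77519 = -0.02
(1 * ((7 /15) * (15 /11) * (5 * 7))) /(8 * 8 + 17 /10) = 0.34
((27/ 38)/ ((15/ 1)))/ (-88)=-9/ 16720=-0.00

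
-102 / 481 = -0.21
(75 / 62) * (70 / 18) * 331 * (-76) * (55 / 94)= -69242.31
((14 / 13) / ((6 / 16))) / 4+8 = 340 / 39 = 8.72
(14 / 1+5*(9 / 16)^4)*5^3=118788625 / 65536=1812.57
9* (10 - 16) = -54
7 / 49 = 1 / 7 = 0.14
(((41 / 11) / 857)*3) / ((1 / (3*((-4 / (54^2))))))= -41 / 763587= -0.00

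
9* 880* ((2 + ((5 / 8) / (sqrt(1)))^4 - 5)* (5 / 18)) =-3207325 / 512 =-6264.31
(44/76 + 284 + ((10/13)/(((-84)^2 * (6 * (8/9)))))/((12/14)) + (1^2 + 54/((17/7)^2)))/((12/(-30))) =-1696588645435/2302530048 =-736.84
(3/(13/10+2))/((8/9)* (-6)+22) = 3/55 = 0.05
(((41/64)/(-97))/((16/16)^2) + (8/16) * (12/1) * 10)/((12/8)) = 372439/9312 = 40.00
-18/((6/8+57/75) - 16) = 200/161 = 1.24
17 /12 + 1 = 29 /12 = 2.42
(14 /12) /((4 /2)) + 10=127 /12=10.58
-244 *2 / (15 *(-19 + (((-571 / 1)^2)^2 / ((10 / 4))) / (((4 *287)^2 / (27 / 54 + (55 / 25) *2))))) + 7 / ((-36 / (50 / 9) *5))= -1241230783265 / 5739657736374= -0.22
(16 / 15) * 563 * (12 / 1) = 36032 / 5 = 7206.40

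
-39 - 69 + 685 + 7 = 584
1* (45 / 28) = 45 / 28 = 1.61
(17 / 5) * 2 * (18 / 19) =612 / 95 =6.44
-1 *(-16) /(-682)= -8 /341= -0.02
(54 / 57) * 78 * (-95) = -7020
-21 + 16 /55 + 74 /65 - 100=-85493 /715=-119.57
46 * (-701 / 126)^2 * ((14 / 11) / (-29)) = -11302223 / 180873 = -62.49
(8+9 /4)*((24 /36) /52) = 41 /312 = 0.13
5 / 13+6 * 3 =239 / 13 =18.38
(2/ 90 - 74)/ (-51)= 3329/ 2295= 1.45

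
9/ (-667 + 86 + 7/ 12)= -108/ 6965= -0.02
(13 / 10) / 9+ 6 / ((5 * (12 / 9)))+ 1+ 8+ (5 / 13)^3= 998669 / 98865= 10.10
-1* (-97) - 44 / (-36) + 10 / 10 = 893 / 9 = 99.22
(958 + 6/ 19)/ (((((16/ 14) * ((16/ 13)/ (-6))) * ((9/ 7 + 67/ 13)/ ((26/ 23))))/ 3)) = -551291013/ 256082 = -2152.79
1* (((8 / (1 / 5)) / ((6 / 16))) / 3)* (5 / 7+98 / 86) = 65.91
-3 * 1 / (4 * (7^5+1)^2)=-3 / 1130035456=-0.00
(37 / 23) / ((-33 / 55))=-185 / 69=-2.68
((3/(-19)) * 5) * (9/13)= -135/247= -0.55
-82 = -82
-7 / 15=-0.47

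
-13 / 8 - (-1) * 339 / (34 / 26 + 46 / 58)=10543 / 66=159.74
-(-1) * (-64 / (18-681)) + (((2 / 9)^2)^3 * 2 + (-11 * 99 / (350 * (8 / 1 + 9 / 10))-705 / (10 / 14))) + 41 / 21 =-360474095427479 / 365851956015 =-985.30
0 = 0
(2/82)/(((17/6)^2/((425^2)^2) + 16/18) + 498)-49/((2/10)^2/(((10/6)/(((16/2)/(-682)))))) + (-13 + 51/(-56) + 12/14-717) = 268948177260545496349/1551725291667432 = 173322.03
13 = 13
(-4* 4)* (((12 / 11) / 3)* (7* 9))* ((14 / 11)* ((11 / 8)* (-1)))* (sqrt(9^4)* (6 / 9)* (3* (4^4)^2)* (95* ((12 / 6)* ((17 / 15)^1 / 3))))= 5377043202048 / 11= 488822109277.09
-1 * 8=-8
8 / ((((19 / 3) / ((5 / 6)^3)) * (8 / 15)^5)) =10546875 / 622592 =16.94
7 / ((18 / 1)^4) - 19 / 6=-332417 / 104976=-3.17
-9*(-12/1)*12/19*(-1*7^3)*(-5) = 2222640/19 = 116981.05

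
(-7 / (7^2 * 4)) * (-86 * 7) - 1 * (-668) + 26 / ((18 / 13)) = 12749 / 18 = 708.28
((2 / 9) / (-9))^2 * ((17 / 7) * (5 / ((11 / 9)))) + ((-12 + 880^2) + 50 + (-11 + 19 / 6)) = 86942177771 / 112266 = 774430.17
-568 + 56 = -512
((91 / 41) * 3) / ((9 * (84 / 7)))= 91 / 1476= 0.06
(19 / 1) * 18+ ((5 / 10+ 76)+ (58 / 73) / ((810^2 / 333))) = 556783399 / 1330425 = 418.50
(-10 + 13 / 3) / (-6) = 17 / 18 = 0.94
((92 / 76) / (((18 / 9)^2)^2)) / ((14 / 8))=23 / 532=0.04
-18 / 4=-9 / 2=-4.50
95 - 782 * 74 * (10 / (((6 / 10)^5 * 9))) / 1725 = -2521705 / 6561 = -384.35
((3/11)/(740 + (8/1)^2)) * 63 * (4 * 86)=7.35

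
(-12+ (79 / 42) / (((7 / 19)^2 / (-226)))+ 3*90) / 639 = -2957165 / 657531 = -4.50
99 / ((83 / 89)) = 8811 / 83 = 106.16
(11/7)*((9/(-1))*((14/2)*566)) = -56034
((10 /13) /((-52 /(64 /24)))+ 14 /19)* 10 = 67180 /9633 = 6.97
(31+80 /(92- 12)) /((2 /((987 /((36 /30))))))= 13160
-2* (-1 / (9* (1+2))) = 2 / 27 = 0.07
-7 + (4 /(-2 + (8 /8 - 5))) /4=-43 /6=-7.17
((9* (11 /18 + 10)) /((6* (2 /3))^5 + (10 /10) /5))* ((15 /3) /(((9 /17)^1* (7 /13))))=1055275 /645246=1.64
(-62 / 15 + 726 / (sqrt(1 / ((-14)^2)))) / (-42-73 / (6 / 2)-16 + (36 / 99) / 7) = -11734646 / 95035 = -123.48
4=4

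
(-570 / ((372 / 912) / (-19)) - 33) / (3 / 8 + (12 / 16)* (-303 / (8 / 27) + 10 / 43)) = -377050144 / 10897461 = -34.60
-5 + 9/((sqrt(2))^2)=-0.50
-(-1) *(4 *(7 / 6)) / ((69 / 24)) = 112 / 69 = 1.62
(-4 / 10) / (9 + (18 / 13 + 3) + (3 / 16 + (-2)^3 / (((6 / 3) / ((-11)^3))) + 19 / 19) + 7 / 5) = -416 / 5553571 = -0.00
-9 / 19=-0.47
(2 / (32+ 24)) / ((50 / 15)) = 3 / 280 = 0.01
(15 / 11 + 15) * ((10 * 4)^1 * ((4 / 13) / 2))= 14400 / 143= 100.70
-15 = -15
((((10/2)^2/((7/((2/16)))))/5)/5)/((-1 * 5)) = -1/280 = -0.00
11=11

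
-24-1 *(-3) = -21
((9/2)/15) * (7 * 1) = 2.10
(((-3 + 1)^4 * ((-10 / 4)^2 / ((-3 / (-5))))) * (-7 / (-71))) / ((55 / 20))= 14000 / 2343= 5.98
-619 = -619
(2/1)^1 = 2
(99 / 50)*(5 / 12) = 33 / 40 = 0.82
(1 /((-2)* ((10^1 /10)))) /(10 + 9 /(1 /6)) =-1 /128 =-0.01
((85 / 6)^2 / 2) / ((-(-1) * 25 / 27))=867 / 8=108.38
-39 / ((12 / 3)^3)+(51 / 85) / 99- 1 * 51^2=-27472931 / 10560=-2601.60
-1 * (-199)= 199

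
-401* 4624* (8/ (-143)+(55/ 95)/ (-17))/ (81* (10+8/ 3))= 226706152/ 1393821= 162.65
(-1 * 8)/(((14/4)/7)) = -16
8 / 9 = 0.89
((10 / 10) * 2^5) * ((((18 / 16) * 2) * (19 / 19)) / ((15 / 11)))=264 / 5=52.80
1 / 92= 0.01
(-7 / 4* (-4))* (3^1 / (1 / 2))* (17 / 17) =42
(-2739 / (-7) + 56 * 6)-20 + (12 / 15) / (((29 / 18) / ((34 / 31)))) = 707.83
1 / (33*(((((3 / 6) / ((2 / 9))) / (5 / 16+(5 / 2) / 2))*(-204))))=-25 / 242352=-0.00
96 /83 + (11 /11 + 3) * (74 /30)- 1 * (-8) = 23684 /1245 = 19.02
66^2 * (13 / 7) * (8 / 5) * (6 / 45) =302016 / 175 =1725.81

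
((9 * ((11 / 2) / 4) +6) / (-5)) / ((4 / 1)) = -147 / 160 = -0.92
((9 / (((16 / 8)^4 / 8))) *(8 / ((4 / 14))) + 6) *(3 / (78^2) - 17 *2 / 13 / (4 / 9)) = -131263 / 169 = -776.70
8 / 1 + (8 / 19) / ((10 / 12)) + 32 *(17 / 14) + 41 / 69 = 2200489 / 45885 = 47.96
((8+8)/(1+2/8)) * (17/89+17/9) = 106624/4005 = 26.62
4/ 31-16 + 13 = -89/ 31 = -2.87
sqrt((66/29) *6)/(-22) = -3 *sqrt(319)/319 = -0.17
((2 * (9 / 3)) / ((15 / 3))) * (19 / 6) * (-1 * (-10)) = 38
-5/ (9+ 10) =-5/ 19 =-0.26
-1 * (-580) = 580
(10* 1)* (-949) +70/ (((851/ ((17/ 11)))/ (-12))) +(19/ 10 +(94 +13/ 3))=-9391.29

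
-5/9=-0.56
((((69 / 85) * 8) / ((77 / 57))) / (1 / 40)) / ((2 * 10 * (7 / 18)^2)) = 20388672 / 320705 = 63.57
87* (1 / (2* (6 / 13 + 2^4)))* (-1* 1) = -1131 / 428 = -2.64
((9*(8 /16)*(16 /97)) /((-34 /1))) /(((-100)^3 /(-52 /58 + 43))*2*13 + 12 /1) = 0.00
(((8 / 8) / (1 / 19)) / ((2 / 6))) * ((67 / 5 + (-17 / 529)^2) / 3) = 356265048 / 1399205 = 254.62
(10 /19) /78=5 /741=0.01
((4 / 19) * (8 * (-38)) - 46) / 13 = -110 / 13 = -8.46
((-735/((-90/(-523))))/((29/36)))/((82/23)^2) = -40670049/97498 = -417.14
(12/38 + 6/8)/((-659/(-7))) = 567/50084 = 0.01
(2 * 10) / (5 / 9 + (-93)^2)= 90 / 38923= 0.00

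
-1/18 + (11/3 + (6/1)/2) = 119/18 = 6.61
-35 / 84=-5 / 12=-0.42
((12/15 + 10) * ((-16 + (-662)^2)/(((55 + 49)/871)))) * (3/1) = 594565839/5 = 118913167.80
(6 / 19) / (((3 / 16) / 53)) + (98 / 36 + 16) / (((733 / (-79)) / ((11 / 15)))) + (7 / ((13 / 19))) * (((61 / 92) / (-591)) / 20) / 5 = 777733350498601 / 8859694474800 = 87.78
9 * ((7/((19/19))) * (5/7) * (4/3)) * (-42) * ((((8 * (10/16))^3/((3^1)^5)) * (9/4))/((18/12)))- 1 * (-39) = -17149/9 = -1905.44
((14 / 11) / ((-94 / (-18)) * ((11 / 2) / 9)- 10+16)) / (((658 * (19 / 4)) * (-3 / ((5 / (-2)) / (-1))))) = -540 / 14626447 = -0.00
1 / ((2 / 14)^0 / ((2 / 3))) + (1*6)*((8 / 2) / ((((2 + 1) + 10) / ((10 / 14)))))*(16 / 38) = 6338 / 5187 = 1.22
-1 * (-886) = 886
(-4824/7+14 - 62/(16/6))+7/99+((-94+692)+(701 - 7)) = 1645675/2772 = 593.68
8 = 8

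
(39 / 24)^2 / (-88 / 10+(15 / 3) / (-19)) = -16055 / 55104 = -0.29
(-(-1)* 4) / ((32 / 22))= 11 / 4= 2.75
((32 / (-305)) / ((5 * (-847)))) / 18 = 16 / 11625075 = 0.00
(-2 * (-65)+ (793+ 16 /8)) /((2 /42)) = 19425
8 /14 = 4 /7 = 0.57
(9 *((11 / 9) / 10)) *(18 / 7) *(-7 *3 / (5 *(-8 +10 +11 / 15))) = -4.35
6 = 6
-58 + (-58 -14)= -130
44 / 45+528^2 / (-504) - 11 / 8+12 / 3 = -1384841 / 2520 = -549.54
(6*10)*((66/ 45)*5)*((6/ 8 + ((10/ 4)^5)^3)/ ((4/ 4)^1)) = 1678468148555/ 4096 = 409782262.83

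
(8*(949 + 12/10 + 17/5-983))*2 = -2352/5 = -470.40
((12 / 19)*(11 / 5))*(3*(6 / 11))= 216 / 95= 2.27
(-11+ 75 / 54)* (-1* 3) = 28.83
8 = 8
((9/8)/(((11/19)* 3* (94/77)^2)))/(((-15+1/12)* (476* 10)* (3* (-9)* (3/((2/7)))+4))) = 13167/601214517280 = 0.00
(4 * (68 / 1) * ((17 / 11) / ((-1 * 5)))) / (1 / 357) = -1650768 / 55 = -30013.96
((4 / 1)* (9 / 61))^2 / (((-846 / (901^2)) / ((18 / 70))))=-526047048 / 6121045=-85.94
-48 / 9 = -16 / 3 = -5.33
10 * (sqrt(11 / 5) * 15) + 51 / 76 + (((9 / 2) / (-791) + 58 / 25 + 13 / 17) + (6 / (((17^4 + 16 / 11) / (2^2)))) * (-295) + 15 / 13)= 490193225863787 / 101717818484100 + 30 * sqrt(55)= 227.31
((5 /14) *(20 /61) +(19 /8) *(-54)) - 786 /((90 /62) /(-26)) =357399011 /25620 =13950.00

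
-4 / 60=-1 / 15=-0.07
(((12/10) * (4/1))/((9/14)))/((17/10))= 224/51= 4.39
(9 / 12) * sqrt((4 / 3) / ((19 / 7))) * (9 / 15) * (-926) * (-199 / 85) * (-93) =-25706223 * sqrt(399) / 8075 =-63589.03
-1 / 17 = -0.06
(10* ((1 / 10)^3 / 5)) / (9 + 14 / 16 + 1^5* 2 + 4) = 2 / 15875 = 0.00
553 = 553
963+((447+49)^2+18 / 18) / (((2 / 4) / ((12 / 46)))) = 2974353 / 23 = 129319.70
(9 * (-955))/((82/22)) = -94545/41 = -2305.98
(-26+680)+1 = 655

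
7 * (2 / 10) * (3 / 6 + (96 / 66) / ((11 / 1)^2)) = 9541 / 13310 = 0.72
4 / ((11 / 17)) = 68 / 11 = 6.18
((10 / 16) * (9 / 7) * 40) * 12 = 2700 / 7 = 385.71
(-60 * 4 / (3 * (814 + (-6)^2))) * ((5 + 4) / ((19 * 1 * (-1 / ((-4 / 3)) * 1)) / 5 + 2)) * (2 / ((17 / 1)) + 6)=-1.07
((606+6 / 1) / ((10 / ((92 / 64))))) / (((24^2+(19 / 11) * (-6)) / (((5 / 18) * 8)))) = 253 / 732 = 0.35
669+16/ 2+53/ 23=15624/ 23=679.30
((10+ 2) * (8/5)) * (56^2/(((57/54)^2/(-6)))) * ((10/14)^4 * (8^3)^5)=-52529986053649465344000/17689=-2969641362069617578.38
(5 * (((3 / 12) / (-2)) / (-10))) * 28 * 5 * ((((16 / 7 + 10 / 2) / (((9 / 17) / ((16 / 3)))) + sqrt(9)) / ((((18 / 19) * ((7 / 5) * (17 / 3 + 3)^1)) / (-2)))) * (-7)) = 2286175 / 2808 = 814.16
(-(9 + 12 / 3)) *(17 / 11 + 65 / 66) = -2171 / 66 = -32.89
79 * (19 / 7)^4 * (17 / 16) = 175021103 / 38416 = 4555.94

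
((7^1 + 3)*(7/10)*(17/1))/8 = 119/8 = 14.88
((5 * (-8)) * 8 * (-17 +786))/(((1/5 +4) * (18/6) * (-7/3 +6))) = -1230400/231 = -5326.41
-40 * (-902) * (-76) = -2742080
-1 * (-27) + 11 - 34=4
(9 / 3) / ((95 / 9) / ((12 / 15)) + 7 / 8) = 216 / 1013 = 0.21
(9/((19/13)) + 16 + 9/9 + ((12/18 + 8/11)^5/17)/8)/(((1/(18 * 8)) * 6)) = 2345775213664/4213577313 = 556.72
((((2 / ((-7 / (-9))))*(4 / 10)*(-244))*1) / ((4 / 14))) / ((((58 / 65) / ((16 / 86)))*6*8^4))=-2379 / 319232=-0.01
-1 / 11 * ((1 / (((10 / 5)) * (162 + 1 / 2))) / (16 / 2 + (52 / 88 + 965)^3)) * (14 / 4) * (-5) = 484 / 89014932695845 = 0.00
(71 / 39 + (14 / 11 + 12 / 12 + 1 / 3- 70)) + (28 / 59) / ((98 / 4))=-65.55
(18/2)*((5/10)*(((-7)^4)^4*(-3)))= -897289125379227/2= -448644562689613.50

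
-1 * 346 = -346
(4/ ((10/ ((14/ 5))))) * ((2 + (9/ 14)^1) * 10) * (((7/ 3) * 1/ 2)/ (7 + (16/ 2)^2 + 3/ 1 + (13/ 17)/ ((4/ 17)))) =2072/ 4635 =0.45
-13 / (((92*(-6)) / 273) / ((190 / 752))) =112385 / 69184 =1.62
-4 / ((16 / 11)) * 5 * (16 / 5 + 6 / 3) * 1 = -143 / 2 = -71.50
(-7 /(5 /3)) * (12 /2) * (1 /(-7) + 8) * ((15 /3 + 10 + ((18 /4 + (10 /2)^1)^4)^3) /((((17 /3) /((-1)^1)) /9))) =5916190778828077473 /34816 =169927354630861.60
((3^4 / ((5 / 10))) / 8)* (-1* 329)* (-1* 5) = 133245 / 4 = 33311.25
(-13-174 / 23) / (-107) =473 / 2461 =0.19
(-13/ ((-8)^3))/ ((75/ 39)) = 169/ 12800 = 0.01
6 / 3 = 2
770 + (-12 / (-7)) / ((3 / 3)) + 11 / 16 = 86509 / 112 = 772.40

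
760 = 760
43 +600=643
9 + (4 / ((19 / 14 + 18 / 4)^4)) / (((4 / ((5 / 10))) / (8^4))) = 30349097 / 2825761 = 10.74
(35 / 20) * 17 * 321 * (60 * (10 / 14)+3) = 1751697 / 4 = 437924.25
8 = 8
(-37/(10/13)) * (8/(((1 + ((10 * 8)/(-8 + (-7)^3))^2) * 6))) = -39506454/648005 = -60.97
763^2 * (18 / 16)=5239521 / 8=654940.12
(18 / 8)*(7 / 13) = 63 / 52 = 1.21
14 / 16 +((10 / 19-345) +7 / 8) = -26047 / 76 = -342.72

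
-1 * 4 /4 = -1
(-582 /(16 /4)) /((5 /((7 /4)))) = -2037 /40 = -50.92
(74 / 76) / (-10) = -37 / 380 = -0.10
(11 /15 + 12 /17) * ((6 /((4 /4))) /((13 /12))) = 8808 /1105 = 7.97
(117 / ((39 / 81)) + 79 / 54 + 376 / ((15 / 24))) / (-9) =-228437 / 2430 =-94.01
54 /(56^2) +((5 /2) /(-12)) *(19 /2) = -1.96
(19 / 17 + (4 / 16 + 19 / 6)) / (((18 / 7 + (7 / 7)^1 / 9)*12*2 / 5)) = 32375 / 91936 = 0.35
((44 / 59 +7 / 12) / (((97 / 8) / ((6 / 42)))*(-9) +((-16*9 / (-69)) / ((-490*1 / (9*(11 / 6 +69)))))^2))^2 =5713929825358997284 / 1851157160028896397008769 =0.00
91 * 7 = 637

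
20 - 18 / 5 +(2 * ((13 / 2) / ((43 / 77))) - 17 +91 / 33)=180473 / 7095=25.44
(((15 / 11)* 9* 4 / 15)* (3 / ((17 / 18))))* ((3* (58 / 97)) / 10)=169128 / 90695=1.86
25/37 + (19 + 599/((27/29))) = 662383/999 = 663.05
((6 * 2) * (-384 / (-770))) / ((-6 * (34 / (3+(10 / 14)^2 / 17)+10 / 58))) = -4684544 / 53512305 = -0.09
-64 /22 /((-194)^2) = -8 /103499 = -0.00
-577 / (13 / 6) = -3462 / 13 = -266.31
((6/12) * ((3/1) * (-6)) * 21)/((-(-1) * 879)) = -63/293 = -0.22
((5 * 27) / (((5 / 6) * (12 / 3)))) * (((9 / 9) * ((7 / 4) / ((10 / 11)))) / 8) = 6237 / 640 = 9.75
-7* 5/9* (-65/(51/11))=25025/459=54.52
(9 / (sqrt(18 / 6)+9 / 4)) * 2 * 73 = 15768 / 11 - 7008 * sqrt(3) / 11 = 329.98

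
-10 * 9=-90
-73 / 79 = -0.92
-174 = -174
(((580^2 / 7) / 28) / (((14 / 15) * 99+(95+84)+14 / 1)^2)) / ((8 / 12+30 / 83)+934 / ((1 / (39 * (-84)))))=-26176125 / 3801053663850058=-0.00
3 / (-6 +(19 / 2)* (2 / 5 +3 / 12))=120 / 7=17.14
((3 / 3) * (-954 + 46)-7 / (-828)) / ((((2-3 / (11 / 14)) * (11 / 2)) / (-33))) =-8269987 / 2760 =-2996.37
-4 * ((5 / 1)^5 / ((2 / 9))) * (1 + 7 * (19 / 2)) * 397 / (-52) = 1507359375 / 52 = 28987680.29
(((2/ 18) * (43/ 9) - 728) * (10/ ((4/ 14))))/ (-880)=412475/ 14256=28.93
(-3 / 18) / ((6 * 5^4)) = -1 / 22500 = -0.00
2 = 2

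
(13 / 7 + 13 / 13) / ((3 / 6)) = 40 / 7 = 5.71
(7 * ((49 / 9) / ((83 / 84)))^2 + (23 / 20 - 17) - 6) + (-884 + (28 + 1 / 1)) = -664.33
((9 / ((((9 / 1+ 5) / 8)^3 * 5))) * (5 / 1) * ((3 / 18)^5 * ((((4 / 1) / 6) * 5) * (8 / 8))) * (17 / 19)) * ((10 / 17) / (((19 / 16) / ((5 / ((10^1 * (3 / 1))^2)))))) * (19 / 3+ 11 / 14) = 23920 / 1895606307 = 0.00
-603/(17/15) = -9045/17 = -532.06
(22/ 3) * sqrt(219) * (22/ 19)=484 * sqrt(219)/ 57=125.66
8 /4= 2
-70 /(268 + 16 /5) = -175 /678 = -0.26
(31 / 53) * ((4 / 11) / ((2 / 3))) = 186 / 583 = 0.32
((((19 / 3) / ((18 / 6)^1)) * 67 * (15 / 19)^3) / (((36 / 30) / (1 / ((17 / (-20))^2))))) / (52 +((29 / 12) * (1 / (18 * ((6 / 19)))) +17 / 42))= 75978000000 / 50002072817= 1.52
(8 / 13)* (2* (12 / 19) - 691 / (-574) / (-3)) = 0.53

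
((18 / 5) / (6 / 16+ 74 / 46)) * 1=3312 / 1825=1.81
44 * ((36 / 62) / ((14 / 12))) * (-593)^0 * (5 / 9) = 2640 / 217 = 12.17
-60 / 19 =-3.16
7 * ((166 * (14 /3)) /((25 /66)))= 357896 /25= 14315.84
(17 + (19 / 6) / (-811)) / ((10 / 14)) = 578921 / 24330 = 23.79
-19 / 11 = -1.73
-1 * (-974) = 974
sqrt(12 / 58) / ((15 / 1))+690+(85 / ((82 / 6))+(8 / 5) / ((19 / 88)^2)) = sqrt(174) / 435+54063757 / 74005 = 730.57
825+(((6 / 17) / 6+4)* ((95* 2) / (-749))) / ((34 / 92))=177977265 / 216461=822.21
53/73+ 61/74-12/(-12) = 13777/5402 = 2.55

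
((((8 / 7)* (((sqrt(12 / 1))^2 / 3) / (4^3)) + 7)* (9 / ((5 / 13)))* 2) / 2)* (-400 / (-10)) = 46332 / 7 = 6618.86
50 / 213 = 0.23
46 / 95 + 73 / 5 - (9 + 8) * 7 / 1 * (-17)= 193618 / 95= 2038.08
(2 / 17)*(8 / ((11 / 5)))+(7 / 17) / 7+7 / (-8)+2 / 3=1249 / 4488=0.28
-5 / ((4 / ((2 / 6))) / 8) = -10 / 3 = -3.33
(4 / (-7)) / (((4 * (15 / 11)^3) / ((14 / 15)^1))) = -2662 / 50625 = -0.05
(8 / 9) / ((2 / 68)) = 272 / 9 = 30.22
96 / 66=16 / 11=1.45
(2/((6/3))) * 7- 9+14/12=-5/6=-0.83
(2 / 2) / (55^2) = 1 / 3025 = 0.00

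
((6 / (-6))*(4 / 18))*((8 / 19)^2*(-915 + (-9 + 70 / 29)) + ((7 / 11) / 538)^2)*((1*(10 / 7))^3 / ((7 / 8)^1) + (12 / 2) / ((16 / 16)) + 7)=37286650837878705 / 62880971930854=592.97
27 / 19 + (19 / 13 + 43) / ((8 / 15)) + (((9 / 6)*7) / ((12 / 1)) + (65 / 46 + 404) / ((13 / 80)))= 117279061 / 45448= 2580.51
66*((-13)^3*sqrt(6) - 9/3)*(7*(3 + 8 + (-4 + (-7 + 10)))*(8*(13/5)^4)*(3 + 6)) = -4174533338976*sqrt(6)/125 - 5700318624/125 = -81849415306.82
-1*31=-31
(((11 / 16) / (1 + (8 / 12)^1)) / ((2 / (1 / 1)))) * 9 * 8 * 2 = 297 / 10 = 29.70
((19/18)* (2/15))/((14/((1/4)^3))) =19/120960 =0.00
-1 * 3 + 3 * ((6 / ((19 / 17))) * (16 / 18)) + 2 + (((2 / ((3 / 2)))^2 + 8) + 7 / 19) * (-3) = -976 / 57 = -17.12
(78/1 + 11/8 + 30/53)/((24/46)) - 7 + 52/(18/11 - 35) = 270126287/1867296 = 144.66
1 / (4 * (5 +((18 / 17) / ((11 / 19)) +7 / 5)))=935 / 30776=0.03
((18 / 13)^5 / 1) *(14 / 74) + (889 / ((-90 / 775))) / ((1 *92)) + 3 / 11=-20513871617641 / 250248511656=-81.97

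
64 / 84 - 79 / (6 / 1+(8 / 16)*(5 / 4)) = -11.16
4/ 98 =2/ 49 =0.04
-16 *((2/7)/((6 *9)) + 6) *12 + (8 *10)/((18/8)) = -70400/63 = -1117.46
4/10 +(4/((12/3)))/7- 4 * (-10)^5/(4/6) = 21000019/35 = 600000.54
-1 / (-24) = 1 / 24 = 0.04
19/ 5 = 3.80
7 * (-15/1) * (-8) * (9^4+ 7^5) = 19629120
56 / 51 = 1.10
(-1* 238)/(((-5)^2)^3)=-238/15625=-0.02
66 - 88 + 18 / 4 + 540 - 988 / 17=15789 / 34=464.38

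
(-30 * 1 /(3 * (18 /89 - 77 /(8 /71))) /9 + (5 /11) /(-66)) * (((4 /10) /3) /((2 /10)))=-5573245 /1589130873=-0.00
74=74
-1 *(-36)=36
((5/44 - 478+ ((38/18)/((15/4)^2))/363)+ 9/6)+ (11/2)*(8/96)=-2798739943/5880600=-475.93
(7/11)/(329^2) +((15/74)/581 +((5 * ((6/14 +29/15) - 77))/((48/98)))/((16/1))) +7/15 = -141874370858261/3008768273280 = -47.15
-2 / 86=-1 / 43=-0.02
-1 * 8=-8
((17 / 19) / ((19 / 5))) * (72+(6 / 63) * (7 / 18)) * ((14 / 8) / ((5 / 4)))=231455 / 9747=23.75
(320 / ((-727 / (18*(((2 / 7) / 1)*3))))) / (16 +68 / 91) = -37440 / 92329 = -0.41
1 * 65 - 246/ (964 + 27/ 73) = 4557977/ 70399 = 64.74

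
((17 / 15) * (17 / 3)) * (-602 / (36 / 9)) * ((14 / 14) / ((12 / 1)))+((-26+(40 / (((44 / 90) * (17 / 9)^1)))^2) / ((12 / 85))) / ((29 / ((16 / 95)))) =-5424780883 / 1224079560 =-4.43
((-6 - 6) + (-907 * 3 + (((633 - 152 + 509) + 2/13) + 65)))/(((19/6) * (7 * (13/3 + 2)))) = -2952/247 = -11.95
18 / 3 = 6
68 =68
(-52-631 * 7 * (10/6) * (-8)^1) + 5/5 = 176527/3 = 58842.33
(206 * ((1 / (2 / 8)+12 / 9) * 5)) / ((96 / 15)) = 2575 / 3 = 858.33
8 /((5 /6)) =48 /5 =9.60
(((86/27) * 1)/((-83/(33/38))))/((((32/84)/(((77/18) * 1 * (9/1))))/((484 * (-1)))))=30848587/18924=1630.13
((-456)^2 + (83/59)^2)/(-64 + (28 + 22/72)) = -5211591156/894617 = -5825.50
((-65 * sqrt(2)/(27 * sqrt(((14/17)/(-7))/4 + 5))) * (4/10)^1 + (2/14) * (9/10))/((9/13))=13/70 - 52 * sqrt(17)/243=-0.70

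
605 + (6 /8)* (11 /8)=606.03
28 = 28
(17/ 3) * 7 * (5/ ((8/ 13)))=7735/ 24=322.29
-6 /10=-3 /5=-0.60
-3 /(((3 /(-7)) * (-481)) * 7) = -1 /481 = -0.00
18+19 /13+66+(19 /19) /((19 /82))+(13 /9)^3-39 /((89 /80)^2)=87402196714 /1426279023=61.28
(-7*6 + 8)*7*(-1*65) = 15470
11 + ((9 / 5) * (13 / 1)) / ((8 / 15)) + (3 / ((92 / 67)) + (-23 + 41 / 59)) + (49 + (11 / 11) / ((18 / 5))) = 8210309 / 97704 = 84.03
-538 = -538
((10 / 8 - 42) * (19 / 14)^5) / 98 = -403604137 / 210827008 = -1.91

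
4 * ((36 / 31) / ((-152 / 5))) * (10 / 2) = -450 / 589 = -0.76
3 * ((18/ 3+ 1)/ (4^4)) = 21/ 256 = 0.08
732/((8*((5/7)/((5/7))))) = 183/2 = 91.50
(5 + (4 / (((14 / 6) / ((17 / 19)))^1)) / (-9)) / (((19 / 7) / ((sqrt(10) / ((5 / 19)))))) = 1927*sqrt(10) / 285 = 21.38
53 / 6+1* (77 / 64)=1927 / 192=10.04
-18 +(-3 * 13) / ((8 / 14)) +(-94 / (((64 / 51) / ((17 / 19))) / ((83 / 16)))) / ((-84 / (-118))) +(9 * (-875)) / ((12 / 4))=-435766511 / 136192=-3199.65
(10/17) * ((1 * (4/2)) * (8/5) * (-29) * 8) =-7424/17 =-436.71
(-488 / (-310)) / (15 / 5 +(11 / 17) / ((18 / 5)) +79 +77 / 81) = 671976 / 35485855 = 0.02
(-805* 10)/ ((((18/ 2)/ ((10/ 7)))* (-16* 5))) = 575/ 36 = 15.97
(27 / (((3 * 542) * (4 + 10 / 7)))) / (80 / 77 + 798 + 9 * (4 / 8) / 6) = 4851 / 1268378915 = 0.00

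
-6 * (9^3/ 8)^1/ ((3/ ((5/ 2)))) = -3645/ 8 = -455.62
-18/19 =-0.95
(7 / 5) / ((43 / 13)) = 91 / 215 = 0.42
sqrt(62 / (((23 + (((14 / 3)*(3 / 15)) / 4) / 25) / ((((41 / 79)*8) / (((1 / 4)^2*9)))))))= 80*sqrt(51982743390) / 4089909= 4.46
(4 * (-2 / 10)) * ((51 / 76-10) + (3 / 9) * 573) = -13807 / 95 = -145.34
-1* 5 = -5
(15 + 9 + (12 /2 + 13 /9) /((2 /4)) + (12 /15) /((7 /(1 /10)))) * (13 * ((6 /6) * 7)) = 3539.93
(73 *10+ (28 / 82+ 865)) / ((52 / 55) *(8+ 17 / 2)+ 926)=327045 / 193028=1.69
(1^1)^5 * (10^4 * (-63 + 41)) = -220000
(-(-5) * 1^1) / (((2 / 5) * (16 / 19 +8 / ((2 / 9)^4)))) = 0.00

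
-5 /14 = -0.36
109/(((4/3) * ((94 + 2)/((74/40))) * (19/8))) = 4033/6080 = 0.66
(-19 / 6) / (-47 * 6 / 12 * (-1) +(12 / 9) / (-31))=-589 / 4363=-0.13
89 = 89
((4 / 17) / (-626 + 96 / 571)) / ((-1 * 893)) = 1142 / 2712465175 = 0.00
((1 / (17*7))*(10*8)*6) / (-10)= -48 / 119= -0.40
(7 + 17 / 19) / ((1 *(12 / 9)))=225 / 38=5.92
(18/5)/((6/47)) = 141/5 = 28.20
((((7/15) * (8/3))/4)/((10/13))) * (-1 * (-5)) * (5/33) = 91/297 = 0.31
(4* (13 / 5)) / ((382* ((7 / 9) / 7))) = 234 / 955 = 0.25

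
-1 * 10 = -10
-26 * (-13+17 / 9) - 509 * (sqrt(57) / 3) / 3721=288.54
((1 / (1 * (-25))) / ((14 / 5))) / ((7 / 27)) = -27 / 490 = -0.06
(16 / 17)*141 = 2256 / 17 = 132.71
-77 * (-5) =385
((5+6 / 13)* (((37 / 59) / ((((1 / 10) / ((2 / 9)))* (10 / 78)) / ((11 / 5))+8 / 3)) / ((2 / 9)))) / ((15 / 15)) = 1560438 / 272639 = 5.72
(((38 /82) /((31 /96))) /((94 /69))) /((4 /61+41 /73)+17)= 140109192 /2344498039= 0.06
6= 6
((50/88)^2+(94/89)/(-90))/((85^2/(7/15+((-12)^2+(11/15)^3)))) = 53604831659/8594029125000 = 0.01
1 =1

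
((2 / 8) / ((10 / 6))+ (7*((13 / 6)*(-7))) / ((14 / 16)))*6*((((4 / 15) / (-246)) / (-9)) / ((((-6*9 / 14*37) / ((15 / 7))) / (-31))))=-225401 / 5529465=-0.04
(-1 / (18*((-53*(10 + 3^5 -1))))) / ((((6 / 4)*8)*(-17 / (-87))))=29 / 16347744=0.00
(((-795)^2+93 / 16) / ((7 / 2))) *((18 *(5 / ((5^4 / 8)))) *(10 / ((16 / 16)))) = 364049748 / 175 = 2080284.27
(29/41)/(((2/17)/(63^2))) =1956717/82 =23862.40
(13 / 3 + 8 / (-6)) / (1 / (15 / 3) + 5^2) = 5 / 42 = 0.12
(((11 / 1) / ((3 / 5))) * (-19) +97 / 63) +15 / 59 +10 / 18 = -428674 / 1239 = -345.98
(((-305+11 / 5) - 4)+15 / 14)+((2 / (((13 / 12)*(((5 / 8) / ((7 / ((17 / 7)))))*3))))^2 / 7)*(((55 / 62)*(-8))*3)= -6999788083 / 21196994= -330.23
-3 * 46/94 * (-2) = 138/47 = 2.94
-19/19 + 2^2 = 3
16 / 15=1.07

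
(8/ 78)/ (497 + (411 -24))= 1/ 8619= 0.00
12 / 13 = 0.92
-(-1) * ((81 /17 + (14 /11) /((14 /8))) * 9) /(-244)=-9243 /45628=-0.20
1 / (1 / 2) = 2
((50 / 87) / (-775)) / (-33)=2 / 89001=0.00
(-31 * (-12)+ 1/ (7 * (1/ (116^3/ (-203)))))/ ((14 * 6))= -8899/ 1029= -8.65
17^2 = 289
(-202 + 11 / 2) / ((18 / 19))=-2489 / 12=-207.42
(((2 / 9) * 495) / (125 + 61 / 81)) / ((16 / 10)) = 2025 / 3704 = 0.55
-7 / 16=-0.44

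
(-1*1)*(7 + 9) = -16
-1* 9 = -9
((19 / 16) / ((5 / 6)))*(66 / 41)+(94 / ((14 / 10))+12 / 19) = 7641653 / 109060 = 70.07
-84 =-84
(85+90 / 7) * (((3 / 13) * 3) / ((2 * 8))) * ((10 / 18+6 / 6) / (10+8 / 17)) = 11645 / 18512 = 0.63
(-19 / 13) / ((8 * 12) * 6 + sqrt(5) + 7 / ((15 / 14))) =-131070 / 52240513 + 225 * sqrt(5) / 52240513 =-0.00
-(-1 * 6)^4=-1296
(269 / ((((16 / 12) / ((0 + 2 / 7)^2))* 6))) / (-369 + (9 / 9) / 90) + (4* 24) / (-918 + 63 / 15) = -0.11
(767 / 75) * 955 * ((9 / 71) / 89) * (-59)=-25929969 / 31595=-820.70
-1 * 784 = -784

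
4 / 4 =1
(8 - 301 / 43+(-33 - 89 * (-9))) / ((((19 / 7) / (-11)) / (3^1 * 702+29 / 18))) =-2246363581 / 342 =-6568314.56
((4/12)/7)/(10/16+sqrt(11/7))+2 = 64 * sqrt(77)/11109+3134/1587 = 2.03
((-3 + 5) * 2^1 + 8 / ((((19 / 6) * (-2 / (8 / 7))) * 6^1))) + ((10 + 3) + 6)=22.76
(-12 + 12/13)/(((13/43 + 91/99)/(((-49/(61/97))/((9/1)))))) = 20233521/257725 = 78.51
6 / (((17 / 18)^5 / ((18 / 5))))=204073344 / 7099285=28.75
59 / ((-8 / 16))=-118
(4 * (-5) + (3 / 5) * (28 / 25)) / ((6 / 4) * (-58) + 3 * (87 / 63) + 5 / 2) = 33824 / 140625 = 0.24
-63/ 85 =-0.74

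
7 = 7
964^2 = 929296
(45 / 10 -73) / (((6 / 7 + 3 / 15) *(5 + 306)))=-4795 / 23014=-0.21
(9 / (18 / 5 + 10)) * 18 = 405 / 34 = 11.91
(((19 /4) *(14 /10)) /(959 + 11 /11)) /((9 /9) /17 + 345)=323 /16089600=0.00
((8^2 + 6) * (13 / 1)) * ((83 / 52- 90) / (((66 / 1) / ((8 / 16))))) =-160895 / 264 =-609.45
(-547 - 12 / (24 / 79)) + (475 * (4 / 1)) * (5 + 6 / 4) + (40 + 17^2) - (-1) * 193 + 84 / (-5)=122687 / 10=12268.70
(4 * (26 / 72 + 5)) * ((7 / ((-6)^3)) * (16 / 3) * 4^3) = -237.21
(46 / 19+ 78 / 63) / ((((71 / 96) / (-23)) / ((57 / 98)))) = -1611840 / 24353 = -66.19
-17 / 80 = -0.21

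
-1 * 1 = -1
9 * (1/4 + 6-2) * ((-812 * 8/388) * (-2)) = 124236/97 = 1280.78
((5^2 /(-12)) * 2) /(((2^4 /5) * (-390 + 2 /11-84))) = 1375 /500352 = 0.00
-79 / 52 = -1.52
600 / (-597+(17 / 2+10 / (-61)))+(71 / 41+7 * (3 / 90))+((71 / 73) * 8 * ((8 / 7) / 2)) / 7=166513281691 / 105324657690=1.58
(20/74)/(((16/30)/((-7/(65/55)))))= -5775/1924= -3.00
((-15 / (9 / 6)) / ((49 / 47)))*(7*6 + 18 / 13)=-265080 / 637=-416.14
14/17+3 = 65/17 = 3.82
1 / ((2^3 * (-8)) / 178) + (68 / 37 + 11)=11907 / 1184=10.06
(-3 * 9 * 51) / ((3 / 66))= -30294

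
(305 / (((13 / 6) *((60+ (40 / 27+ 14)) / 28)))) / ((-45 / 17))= -261324 / 13247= -19.73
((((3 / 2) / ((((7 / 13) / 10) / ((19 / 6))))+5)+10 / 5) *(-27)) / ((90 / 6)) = -11997 / 70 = -171.39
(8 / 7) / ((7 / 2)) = 16 / 49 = 0.33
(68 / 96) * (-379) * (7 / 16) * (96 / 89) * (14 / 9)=-315707 / 1602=-197.07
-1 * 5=-5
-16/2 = -8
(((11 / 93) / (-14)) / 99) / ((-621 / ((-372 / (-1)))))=2 / 39123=0.00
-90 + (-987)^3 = -961504893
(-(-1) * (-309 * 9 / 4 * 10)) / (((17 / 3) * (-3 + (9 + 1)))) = -175.27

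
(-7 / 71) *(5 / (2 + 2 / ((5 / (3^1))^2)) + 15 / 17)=-1295 / 4828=-0.27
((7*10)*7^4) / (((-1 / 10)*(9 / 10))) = -16807000 / 9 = -1867444.44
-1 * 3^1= -3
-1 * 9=-9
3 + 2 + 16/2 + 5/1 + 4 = 22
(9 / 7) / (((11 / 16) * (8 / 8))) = 1.87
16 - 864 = -848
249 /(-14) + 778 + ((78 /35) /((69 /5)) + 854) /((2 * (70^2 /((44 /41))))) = 2459208049 /3234490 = 760.31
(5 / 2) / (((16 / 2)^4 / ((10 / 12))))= 25 / 49152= 0.00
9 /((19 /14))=126 /19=6.63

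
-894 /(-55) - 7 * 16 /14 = 454 /55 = 8.25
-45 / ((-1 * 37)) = 45 / 37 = 1.22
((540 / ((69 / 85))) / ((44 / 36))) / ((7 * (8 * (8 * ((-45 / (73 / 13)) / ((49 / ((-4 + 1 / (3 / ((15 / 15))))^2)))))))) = -3518235 / 6367504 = -0.55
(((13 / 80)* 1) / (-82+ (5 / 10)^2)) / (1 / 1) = -0.00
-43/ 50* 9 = -387/ 50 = -7.74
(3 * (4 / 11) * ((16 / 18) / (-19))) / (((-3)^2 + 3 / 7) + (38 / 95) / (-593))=-0.01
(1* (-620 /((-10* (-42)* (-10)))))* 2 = 31 /105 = 0.30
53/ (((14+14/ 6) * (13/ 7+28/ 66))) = 5247/ 3689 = 1.42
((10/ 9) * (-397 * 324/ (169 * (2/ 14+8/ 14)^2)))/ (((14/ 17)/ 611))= -79935156/ 65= -1229771.63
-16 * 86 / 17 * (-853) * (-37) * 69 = -176266328.47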